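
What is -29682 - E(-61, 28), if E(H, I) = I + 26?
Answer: -29736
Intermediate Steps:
E(H, I) = 26 + I
-29682 - E(-61, 28) = -29682 - (26 + 28) = -29682 - 1*54 = -29682 - 54 = -29736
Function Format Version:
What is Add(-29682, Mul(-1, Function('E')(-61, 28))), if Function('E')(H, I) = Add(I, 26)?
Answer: -29736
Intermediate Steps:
Function('E')(H, I) = Add(26, I)
Add(-29682, Mul(-1, Function('E')(-61, 28))) = Add(-29682, Mul(-1, Add(26, 28))) = Add(-29682, Mul(-1, 54)) = Add(-29682, -54) = -29736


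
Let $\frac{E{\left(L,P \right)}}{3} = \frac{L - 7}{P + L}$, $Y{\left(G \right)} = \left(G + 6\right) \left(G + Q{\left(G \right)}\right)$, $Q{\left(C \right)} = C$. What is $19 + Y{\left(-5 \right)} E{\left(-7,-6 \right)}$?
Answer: $- \frac{173}{13} \approx -13.308$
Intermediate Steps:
$Y{\left(G \right)} = 2 G \left(6 + G\right)$ ($Y{\left(G \right)} = \left(G + 6\right) \left(G + G\right) = \left(6 + G\right) 2 G = 2 G \left(6 + G\right)$)
$E{\left(L,P \right)} = \frac{3 \left(-7 + L\right)}{L + P}$ ($E{\left(L,P \right)} = 3 \frac{L - 7}{P + L} = 3 \frac{-7 + L}{L + P} = \frac{3 \left(-7 + L\right)}{L + P}$)
$19 + Y{\left(-5 \right)} E{\left(-7,-6 \right)} = 19 + 2 \left(-5\right) \left(6 - 5\right) \frac{3 \left(-7 - 7\right)}{-7 - 6} = 19 + 2 \left(-5\right) 1 \cdot 3 \frac{1}{-13} \left(-14\right) = 19 - 10 \cdot 3 \left(- \frac{1}{13}\right) \left(-14\right) = 19 - \frac{420}{13} = - \frac{173}{13}$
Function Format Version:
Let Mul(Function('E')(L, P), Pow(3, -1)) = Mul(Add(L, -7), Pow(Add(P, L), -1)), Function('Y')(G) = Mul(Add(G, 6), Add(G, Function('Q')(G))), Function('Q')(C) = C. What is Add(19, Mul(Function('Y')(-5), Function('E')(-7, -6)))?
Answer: Rational(-173, 13) ≈ -13.308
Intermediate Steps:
Function('Y')(G) = Mul(2, G, Add(6, G)) (Function('Y')(G) = Mul(Add(G, 6), Add(G, G)) = Mul(Add(6, G), Mul(2, G)) = Mul(2, G, Add(6, G)))
Function('E')(L, P) = Mul(3, Pow(Add(L, P), -1), Add(-7, L)) (Function('E')(L, P) = Mul(3, Mul(Add(L, -7), Pow(Add(P, L), -1))) = Mul(3, Mul(Add(-7, L), Pow(Add(L, P), -1))) = Mul(3, Mul(Pow(Add(L, P), -1), Add(-7, L))) = Mul(3, Pow(Add(L, P), -1), Add(-7, L)))
Add(19, Mul(Function('Y')(-5), Function('E')(-7, -6))) = Add(19, Mul(Mul(2, -5, Add(6, -5)), Mul(3, Pow(Add(-7, -6), -1), Add(-7, -7)))) = Add(19, Mul(Mul(2, -5, 1), Mul(3, Pow(-13, -1), -14))) = Add(19, Mul(-10, Mul(3, Rational(-1, 13), -14))) = Add(19, Mul(-10, Rational(42, 13))) = Add(19, Rational(-420, 13)) = Rational(-173, 13)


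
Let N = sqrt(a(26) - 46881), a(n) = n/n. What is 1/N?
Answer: -I*sqrt(2930)/11720 ≈ -0.0046186*I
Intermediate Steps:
a(n) = 1
N = 4*I*sqrt(2930) (N = sqrt(1 - 46881) = sqrt(-46880) = 4*I*sqrt(2930) ≈ 216.52*I)
1/N = 1/(4*I*sqrt(2930)) = -I*sqrt(2930)/11720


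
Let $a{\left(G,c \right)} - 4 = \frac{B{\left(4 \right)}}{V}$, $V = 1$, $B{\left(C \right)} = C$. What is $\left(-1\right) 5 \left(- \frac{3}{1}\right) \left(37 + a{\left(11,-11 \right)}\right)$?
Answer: $675$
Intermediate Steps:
$a{\left(G,c \right)} = 8$ ($a{\left(G,c \right)} = 4 + \frac{4}{1} = 4 + 4 \cdot 1 = 4 + 4 = 8$)
$\left(-1\right) 5 \left(- \frac{3}{1}\right) \left(37 + a{\left(11,-11 \right)}\right) = \left(-1\right) 5 \left(- \frac{3}{1}\right) \left(37 + 8\right) = - 5 \left(\left(-3\right) 1\right) 45 = \left(-5\right) \left(-3\right) 45 = 15 \cdot 45 = 675$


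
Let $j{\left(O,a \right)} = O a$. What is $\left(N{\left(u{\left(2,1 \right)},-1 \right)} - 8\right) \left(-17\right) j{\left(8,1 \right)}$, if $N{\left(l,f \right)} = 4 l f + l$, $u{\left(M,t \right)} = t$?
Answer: $1496$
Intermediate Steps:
$N{\left(l,f \right)} = l + 4 f l$ ($N{\left(l,f \right)} = 4 f l + l = l + 4 f l$)
$\left(N{\left(u{\left(2,1 \right)},-1 \right)} - 8\right) \left(-17\right) j{\left(8,1 \right)} = \left(1 \left(1 + 4 \left(-1\right)\right) - 8\right) \left(-17\right) 8 \cdot 1 = \left(1 \left(1 - 4\right) - 8\right) \left(-17\right) 8 = \left(1 \left(-3\right) - 8\right) \left(-17\right) 8 = \left(-3 - 8\right) \left(-17\right) 8 = \left(-11\right) \left(-17\right) 8 = 187 \cdot 8 = 1496$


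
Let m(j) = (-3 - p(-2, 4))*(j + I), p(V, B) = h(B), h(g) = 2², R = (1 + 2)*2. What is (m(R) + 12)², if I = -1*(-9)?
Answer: 8649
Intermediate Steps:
R = 6 (R = 3*2 = 6)
h(g) = 4
p(V, B) = 4
I = 9
m(j) = -63 - 7*j (m(j) = (-3 - 1*4)*(j + 9) = (-3 - 4)*(9 + j) = -7*(9 + j) = -63 - 7*j)
(m(R) + 12)² = ((-63 - 7*6) + 12)² = ((-63 - 42) + 12)² = (-105 + 12)² = (-93)² = 8649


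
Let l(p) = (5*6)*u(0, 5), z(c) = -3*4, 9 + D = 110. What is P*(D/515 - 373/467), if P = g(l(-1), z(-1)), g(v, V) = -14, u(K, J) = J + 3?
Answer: 2028992/240505 ≈ 8.4364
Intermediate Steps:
D = 101 (D = -9 + 110 = 101)
u(K, J) = 3 + J
z(c) = -12
l(p) = 240 (l(p) = (5*6)*(3 + 5) = 30*8 = 240)
P = -14
P*(D/515 - 373/467) = -14*(101/515 - 373/467) = -14*(-144928/240505) = 2028992/240505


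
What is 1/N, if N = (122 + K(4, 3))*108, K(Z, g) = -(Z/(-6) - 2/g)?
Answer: 1/13320 ≈ 7.5075e-5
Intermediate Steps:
K(Z, g) = 2/g + Z/6 (K(Z, g) = -(Z*(-⅙) - 2/g) = -(-Z/6 - 2/g) = -(-2/g - Z/6) = 2/g + Z/6)
N = 13320 (N = (122 + (2/3 + (⅙)*4))*108 = (122 + (2*(⅓) + ⅔))*108 = (122 + (⅔ + ⅔))*108 = (122 + 4/3)*108 = (370/3)*108 = 13320)
1/N = 1/13320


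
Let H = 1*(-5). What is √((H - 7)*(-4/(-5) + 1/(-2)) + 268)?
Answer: √6610/5 ≈ 16.260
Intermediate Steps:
H = -5
√((H - 7)*(-4/(-5) + 1/(-2)) + 268) = √((-5 - 7)*(-4/(-5) + 1/(-2)) + 268) = √(-12*(-4*(-⅕) + 1*(-½)) + 268) = √(-12*(⅘ - ½) + 268) = √(-12*3/10 + 268) = √(-18/5 + 268) = √(1322/5) = √6610/5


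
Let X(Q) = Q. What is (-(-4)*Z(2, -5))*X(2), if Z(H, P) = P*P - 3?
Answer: 176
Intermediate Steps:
Z(H, P) = -3 + P² (Z(H, P) = P² - 3 = -3 + P²)
(-(-4)*Z(2, -5))*X(2) = -(-4)*(-3 + (-5)²)*2 = -(-4)*(-3 + 25)*2 = -(-4)*22*2 = -4*(-22)*2 = 88*2 = 176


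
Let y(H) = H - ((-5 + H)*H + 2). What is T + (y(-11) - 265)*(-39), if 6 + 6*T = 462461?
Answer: 568691/6 ≈ 94782.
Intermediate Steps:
T = 462455/6 (T = -1 + (⅙)*462461 = -1 + 462461/6 = 462455/6 ≈ 77076.)
y(H) = -2 + H - H*(-5 + H) (y(H) = H - (H*(-5 + H) + 2) = H - (2 + H*(-5 + H)) = H + (-2 - H*(-5 + H)) = -2 + H - H*(-5 + H))
T + (y(-11) - 265)*(-39) = 462455/6 + ((-2 - 1*(-11)² + 6*(-11)) - 265)*(-39) = 462455/6 + ((-2 - 1*121 - 66) - 265)*(-39) = 462455/6 + ((-2 - 121 - 66) - 265)*(-39) = 462455/6 + (-189 - 265)*(-39) = 462455/6 - 454*(-39) = 462455/6 + 17706 = 568691/6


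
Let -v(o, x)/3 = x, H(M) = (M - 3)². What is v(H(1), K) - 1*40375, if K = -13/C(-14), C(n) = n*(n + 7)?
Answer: -3956711/98 ≈ -40375.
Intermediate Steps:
C(n) = n*(7 + n)
H(M) = (-3 + M)²
K = -13/98 (K = -13*(-1/(14*(7 - 14))) = -13/((-14*(-7))) = -13/98 ≈ -0.13265)
v(o, x) = -3*x
v(H(1), K) - 1*40375 = -3*(-13/98) - 1*40375 = 39/98 - 40375 = -3956711/98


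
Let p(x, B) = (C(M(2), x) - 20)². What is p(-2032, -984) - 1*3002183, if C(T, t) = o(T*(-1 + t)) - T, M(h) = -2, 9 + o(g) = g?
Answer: 13311338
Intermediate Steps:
o(g) = -9 + g
C(T, t) = -9 - T + T*(-1 + t) (C(T, t) = (-9 + T*(-1 + t)) - T = -9 - T + T*(-1 + t))
p(x, B) = (-25 - 2*x)² (p(x, B) = ((-9 - 1*(-2) - 2*(-1 + x)) - 20)² = ((-9 + 2 + (2 - 2*x)) - 20)² = ((-5 - 2*x) - 20)² = (-25 - 2*x)²)
p(-2032, -984) - 1*3002183 = (25 + 2*(-2032))² - 1*3002183 = (25 - 4064)² - 3002183 = (-4039)² - 3002183 = 16313521 - 3002183 = 13311338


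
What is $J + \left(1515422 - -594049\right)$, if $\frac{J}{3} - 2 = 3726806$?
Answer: $13289895$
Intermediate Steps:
$J = 11180424$ ($J = 6 + 3 \cdot 3726806 = 6 + 11180418 = 11180424$)
$J + \left(1515422 - -594049\right) = 11180424 + \left(1515422 - -594049\right) = 11180424 + \left(1515422 + \left(-586976 + 1181025\right)\right) = 11180424 + \left(1515422 + 594049\right) = 11180424 + 2109471 = 13289895$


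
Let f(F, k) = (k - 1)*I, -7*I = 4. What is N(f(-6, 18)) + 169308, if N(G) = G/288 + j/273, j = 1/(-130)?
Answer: 72104876663/425880 ≈ 1.6931e+5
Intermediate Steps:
j = -1/130 ≈ -0.0076923
I = -4/7 (I = -1/7*4 = -4/7 ≈ -0.57143)
f(F, k) = 4/7 - 4*k/7 (f(F, k) = (k - 1)*(-4/7) = (-1 + k)*(-4/7) = 4/7 - 4*k/7)
N(G) = -1/35490 + G/288 (N(G) = G/288 - 1/130/273 = G*(1/288) - 1/130*1/273 = G/288 - 1/35490 = -1/35490 + G/288)
N(f(-6, 18)) + 169308 = (-1/35490 + (4/7 - 4/7*18)/288) + 169308 = (-1/35490 + (4/7 - 72/7)/288) + 169308 = (-1/35490 + (1/288)*(-68/7)) + 169308 = (-1/35490 - 17/504) + 169308 = -14377/425880 + 169308 = 72104876663/425880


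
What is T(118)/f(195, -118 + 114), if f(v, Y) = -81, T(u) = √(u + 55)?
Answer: -√173/81 ≈ -0.16238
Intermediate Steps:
T(u) = √(55 + u)
T(118)/f(195, -118 + 114) = √(55 + 118)/(-81) = √173*(-1/81) = -√173/81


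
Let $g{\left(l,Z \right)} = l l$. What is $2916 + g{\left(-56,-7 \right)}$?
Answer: $6052$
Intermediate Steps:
$g{\left(l,Z \right)} = l^{2}$
$2916 + g{\left(-56,-7 \right)} = 2916 + \left(-56\right)^{2} = 2916 + 3136 = 6052$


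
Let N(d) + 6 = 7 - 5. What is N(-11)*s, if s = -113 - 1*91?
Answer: 816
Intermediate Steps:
N(d) = -4 (N(d) = -6 + (7 - 5) = -6 + 2 = -4)
s = -204 (s = -113 - 91 = -204)
N(-11)*s = -4*(-204) = 816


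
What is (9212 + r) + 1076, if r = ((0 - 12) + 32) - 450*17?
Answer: 2658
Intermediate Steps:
r = -7630 (r = (-12 + 32) - 90*85 = 20 - 7650 = -7630)
(9212 + r) + 1076 = (9212 - 7630) + 1076 = 1582 + 1076 = 2658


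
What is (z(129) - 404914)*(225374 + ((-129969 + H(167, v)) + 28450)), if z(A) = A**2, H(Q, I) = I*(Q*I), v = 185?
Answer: -2267293004390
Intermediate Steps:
H(Q, I) = Q*I**2 (H(Q, I) = I*(I*Q) = Q*I**2)
(z(129) - 404914)*(225374 + ((-129969 + H(167, v)) + 28450)) = (129**2 - 404914)*(225374 + ((-129969 + 167*185**2) + 28450)) = (16641 - 404914)*(225374 + ((-129969 + 167*34225) + 28450)) = -388273*(225374 + ((-129969 + 5715575) + 28450)) = -388273*(225374 + (5585606 + 28450)) = -388273*(225374 + 5614056) = -388273*5839430 = -2267293004390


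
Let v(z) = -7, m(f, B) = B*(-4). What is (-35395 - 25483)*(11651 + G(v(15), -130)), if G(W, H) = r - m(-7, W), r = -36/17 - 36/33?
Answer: -132281867078/187 ≈ -7.0739e+8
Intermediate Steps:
m(f, B) = -4*B
r = -600/187 (r = -36*1/17 - 36*1/33 = -36/17 - 12/11 = -600/187 ≈ -3.2086)
G(W, H) = -600/187 + 4*W (G(W, H) = -600/187 - (-4)*W = -600/187 + 4*W)
(-35395 - 25483)*(11651 + G(v(15), -130)) = (-35395 - 25483)*(11651 + (-600/187 + 4*(-7))) = -60878*(11651 + (-600/187 - 28)) = -60878*(11651 - 5836/187) = -60878*2172901/187 = -132281867078/187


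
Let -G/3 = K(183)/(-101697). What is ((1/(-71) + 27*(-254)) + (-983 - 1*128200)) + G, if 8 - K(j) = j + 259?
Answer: -327427488702/2406829 ≈ -1.3604e+5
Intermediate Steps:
K(j) = -251 - j (K(j) = 8 - (j + 259) = 8 - (259 + j) = 8 + (-259 - j) = -251 - j)
G = -434/33899 (G = -3*(-251 - 1*183)/(-101697) = -3*(-251 - 183)*(-1)/101697 = -(-1302)*(-1)/101697 = -3*434/101697 = -434/33899 ≈ -0.012803)
((1/(-71) + 27*(-254)) + (-983 - 1*128200)) + G = ((1/(-71) + 27*(-254)) + (-983 - 1*128200)) - 434/33899 = ((-1/71 - 6858) + (-983 - 128200)) - 434/33899 = (-486919/71 - 129183) - 434/33899 = -9658912/71 - 434/33899 = -327427488702/2406829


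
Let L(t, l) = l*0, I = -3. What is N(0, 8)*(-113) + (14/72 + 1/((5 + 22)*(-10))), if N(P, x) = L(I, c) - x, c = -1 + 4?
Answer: 488263/540 ≈ 904.19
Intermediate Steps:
c = 3
L(t, l) = 0
N(P, x) = -x (N(P, x) = 0 - x = -x)
N(0, 8)*(-113) + (14/72 + 1/((5 + 22)*(-10))) = -1*8*(-113) + (14/72 + 1/((5 + 22)*(-10))) = -8*(-113) + (14*(1/72) - 1/10/27) = 904 + (7/36 + (1/27)*(-1/10)) = 904 + (7/36 - 1/270) = 904 + 103/540 = 488263/540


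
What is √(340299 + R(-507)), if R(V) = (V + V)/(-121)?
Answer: √41177193/11 ≈ 583.36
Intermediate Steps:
R(V) = -2*V/121 (R(V) = (2*V)*(-1/121) = -2*V/121)
√(340299 + R(-507)) = √(340299 - 2/121*(-507)) = √(340299 + 1014/121) = √(41177193/121) = √41177193/11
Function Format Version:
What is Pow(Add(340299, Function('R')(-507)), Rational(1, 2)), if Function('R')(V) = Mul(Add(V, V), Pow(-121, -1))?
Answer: Mul(Rational(1, 11), Pow(41177193, Rational(1, 2))) ≈ 583.36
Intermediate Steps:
Function('R')(V) = Mul(Rational(-2, 121), V) (Function('R')(V) = Mul(Mul(2, V), Rational(-1, 121)) = Mul(Rational(-2, 121), V))
Pow(Add(340299, Function('R')(-507)), Rational(1, 2)) = Pow(Add(340299, Mul(Rational(-2, 121), -507)), Rational(1, 2)) = Pow(Add(340299, Rational(1014, 121)), Rational(1, 2)) = Pow(Rational(41177193, 121), Rational(1, 2)) = Mul(Rational(1, 11), Pow(41177193, Rational(1, 2)))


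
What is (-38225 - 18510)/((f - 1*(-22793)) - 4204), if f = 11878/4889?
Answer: -277377415/90893499 ≈ -3.0517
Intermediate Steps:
f = 11878/4889 (f = 11878*(1/4889) = 11878/4889 ≈ 2.4295)
(-38225 - 18510)/((f - 1*(-22793)) - 4204) = (-38225 - 18510)/((11878/4889 - 1*(-22793)) - 4204) = -56735/((11878/4889 + 22793) - 4204) = -56735/(111446855/4889 - 4204) = -56735/90893499/4889 = -56735*4889/90893499 = -277377415/90893499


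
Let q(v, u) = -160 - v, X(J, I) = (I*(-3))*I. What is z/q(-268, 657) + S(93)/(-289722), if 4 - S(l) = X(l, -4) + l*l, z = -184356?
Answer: -494546857/289722 ≈ -1707.0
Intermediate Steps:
X(J, I) = -3*I² (X(J, I) = (-3*I)*I = -3*I²)
S(l) = 52 - l² (S(l) = 4 - (-3*(-4)² + l*l) = 4 - (-3*16 + l²) = 4 - (-48 + l²) = 4 + (48 - l²) = 52 - l²)
z/q(-268, 657) + S(93)/(-289722) = -184356/(-160 - 1*(-268)) + (52 - 1*93²)/(-289722) = -184356/(-160 + 268) + (52 - 1*8649)*(-1/289722) = -184356/108 + (52 - 8649)*(-1/289722) = -184356*1/108 - 8597*(-1/289722) = -1707 + 8597/289722 = -494546857/289722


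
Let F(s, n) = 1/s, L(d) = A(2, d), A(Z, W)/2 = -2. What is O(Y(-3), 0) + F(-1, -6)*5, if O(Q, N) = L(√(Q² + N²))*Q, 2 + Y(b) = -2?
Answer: 11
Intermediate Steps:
A(Z, W) = -4 (A(Z, W) = 2*(-2) = -4)
Y(b) = -4 (Y(b) = -2 - 2 = -4)
L(d) = -4
O(Q, N) = -4*Q
O(Y(-3), 0) + F(-1, -6)*5 = -4*(-4) + 5/(-1) = 16 - 1*5 = 16 - 5 = 11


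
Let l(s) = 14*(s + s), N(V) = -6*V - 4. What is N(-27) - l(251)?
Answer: -6870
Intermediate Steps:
N(V) = -4 - 6*V
l(s) = 28*s (l(s) = 14*(2*s) = 28*s)
N(-27) - l(251) = (-4 - 6*(-27)) - 28*251 = (-4 + 162) - 1*7028 = 158 - 7028 = -6870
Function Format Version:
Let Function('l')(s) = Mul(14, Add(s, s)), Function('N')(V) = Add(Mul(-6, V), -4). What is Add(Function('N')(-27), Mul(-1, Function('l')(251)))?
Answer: -6870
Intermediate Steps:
Function('N')(V) = Add(-4, Mul(-6, V))
Function('l')(s) = Mul(28, s) (Function('l')(s) = Mul(14, Mul(2, s)) = Mul(28, s))
Add(Function('N')(-27), Mul(-1, Function('l')(251))) = Add(Add(-4, Mul(-6, -27)), Mul(-1, Mul(28, 251))) = Add(Add(-4, 162), Mul(-1, 7028)) = Add(158, -7028) = -6870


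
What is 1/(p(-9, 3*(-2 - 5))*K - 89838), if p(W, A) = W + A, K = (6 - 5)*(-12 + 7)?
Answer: -1/89688 ≈ -1.1150e-5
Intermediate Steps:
K = -5 (K = 1*(-5) = -5)
p(W, A) = A + W
1/(p(-9, 3*(-2 - 5))*K - 89838) = 1/((3*(-2 - 5) - 9)*(-5) - 89838) = 1/((3*(-7) - 9)*(-5) - 89838) = 1/((-21 - 9)*(-5) - 89838) = 1/(-30*(-5) - 89838) = 1/(150 - 89838) = 1/(-89688) = -1/89688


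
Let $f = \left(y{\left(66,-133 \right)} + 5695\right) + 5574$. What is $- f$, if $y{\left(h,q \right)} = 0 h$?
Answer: $-11269$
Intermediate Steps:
$y{\left(h,q \right)} = 0$
$f = 11269$ ($f = \left(0 + 5695\right) + 5574 = 5695 + 5574 = 11269$)
$- f = \left(-1\right) 11269 = -11269$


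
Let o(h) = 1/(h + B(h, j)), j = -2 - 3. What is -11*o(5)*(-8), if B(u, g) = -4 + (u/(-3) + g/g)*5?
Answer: -264/7 ≈ -37.714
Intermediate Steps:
j = -5
B(u, g) = 1 - 5*u/3 (B(u, g) = -4 + (u*(-⅓) + 1)*5 = -4 + (-u/3 + 1)*5 = -4 + (1 - u/3)*5 = -4 + (5 - 5*u/3) = 1 - 5*u/3)
o(h) = 1/(1 - 2*h/3) (o(h) = 1/(h + (1 - 5*h/3)) = 1/(1 - 2*h/3))
-11*o(5)*(-8) = -33/(3 - 2*5)*(-8) = -33/(3 - 10)*(-8) = -33/(-7)*(-8) = -33*(-1)/7*(-8) = -11*(-3/7)*(-8) = (33/7)*(-8) = -264/7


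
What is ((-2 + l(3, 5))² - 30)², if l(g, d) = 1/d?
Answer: 447561/625 ≈ 716.10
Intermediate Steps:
((-2 + l(3, 5))² - 30)² = ((-2 + 1/5)² - 30)² = ((-2 + ⅕)² - 30)² = ((-9/5)² - 30)² = (81/25 - 30)² = (-669/25)² = 447561/625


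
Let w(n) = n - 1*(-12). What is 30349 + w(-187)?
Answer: 30174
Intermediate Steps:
w(n) = 12 + n (w(n) = n + 12 = 12 + n)
30349 + w(-187) = 30349 + (12 - 187) = 30349 - 175 = 30174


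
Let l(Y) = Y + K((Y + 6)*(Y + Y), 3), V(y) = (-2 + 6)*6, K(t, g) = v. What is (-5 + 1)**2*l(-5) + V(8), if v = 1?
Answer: -40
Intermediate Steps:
K(t, g) = 1
V(y) = 24 (V(y) = 4*6 = 24)
l(Y) = 1 + Y (l(Y) = Y + 1 = 1 + Y)
(-5 + 1)**2*l(-5) + V(8) = (-5 + 1)**2*(1 - 5) + 24 = (-4)**2*(-4) + 24 = 16*(-4) + 24 = -64 + 24 = -40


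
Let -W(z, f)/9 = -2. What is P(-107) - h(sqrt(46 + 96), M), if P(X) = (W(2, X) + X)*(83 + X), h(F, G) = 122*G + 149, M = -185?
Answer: 24557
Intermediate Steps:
W(z, f) = 18 (W(z, f) = -9*(-2) = 18)
h(F, G) = 149 + 122*G
P(X) = (18 + X)*(83 + X)
P(-107) - h(sqrt(46 + 96), M) = (1494 + (-107)**2 + 101*(-107)) - (149 + 122*(-185)) = (1494 + 11449 - 10807) - (149 - 22570) = 2136 - 1*(-22421) = 2136 + 22421 = 24557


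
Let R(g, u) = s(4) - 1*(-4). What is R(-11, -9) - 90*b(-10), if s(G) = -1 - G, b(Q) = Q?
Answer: 899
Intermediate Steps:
R(g, u) = -1 (R(g, u) = (-1 - 1*4) - 1*(-4) = (-1 - 4) + 4 = -5 + 4 = -1)
R(-11, -9) - 90*b(-10) = -1 - 90*(-10) = -1 + 900 = 899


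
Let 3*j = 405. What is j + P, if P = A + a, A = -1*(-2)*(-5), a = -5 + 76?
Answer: 196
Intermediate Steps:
a = 71
j = 135 (j = (⅓)*405 = 135)
A = -10 (A = 2*(-5) = -10)
P = 61 (P = -10 + 71 = 61)
j + P = 135 + 61 = 196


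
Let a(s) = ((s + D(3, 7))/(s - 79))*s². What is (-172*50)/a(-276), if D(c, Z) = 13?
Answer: -381625/2504286 ≈ -0.15239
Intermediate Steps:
a(s) = s²*(13 + s)/(-79 + s) (a(s) = ((s + 13)/(s - 79))*s² = ((13 + s)/(-79 + s))*s² = s²*(13 + s)/(-79 + s))
(-172*50)/a(-276) = (-172*50)/(((-276)²*(13 - 276)/(-79 - 276))) = -8600/(76176*(-263)/(-355)) = -8600/(76176*(-1/355)*(-263)) = -8600/20034288/355 = -8600*355/20034288 = -381625/2504286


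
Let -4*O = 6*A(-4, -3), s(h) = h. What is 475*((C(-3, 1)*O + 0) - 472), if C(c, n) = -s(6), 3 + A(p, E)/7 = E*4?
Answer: -673075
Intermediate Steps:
A(p, E) = -21 + 28*E (A(p, E) = -21 + 7*(E*4) = -21 + 7*(4*E) = -21 + 28*E)
O = 315/2 (O = -3*(-21 + 28*(-3))/2 = -3*(-21 - 84)/2 = -3*(-105)/2 = -¼*(-630) = 315/2 ≈ 157.50)
C(c, n) = -6 (C(c, n) = -1*6 = -6)
475*((C(-3, 1)*O + 0) - 472) = 475*((-6*315/2 + 0) - 472) = 475*((-945 + 0) - 472) = 475*(-945 - 472) = 475*(-1417) = -673075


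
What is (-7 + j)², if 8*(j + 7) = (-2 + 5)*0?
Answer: 196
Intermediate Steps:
j = -7 (j = -7 + ((-2 + 5)*0)/8 = -7 + (3*0)/8 = -7 + (⅛)*0 = -7 + 0 = -7)
(-7 + j)² = (-7 - 7)² = (-14)² = 196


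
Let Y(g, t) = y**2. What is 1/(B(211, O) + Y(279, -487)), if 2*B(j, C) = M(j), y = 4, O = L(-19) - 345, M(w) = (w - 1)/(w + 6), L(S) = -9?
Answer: 31/511 ≈ 0.060665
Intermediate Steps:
M(w) = (-1 + w)/(6 + w)
O = -354 (O = -9 - 345 = -354)
B(j, C) = (-1 + j)/(2*(6 + j)) (B(j, C) = ((-1 + j)/(6 + j))/2 = (-1 + j)/(2*(6 + j)))
Y(g, t) = 16 (Y(g, t) = 4**2 = 16)
1/(B(211, O) + Y(279, -487)) = 1/((-1 + 211)/(2*(6 + 211)) + 16) = 1/((1/2)*210/217 + 16) = 1/((1/2)*(1/217)*210 + 16) = 1/(15/31 + 16) = 1/(511/31) = 31/511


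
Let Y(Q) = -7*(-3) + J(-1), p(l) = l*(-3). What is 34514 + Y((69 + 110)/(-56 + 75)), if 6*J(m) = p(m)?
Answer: 69071/2 ≈ 34536.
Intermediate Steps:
p(l) = -3*l
J(m) = -m/2 (J(m) = (-3*m)/6 = -m/2)
Y(Q) = 43/2 (Y(Q) = -7*(-3) - ½*(-1) = 21 + ½ = 43/2)
34514 + Y((69 + 110)/(-56 + 75)) = 34514 + 43/2 = 69071/2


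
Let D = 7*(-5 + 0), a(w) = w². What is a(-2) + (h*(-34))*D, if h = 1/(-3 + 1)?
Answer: -591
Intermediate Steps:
h = -½ (h = 1/(-2) = -½ ≈ -0.50000)
D = -35 (D = 7*(-5) = -35)
a(-2) + (h*(-34))*D = (-2)² - ½*(-34)*(-35) = 4 + 17*(-35) = 4 - 595 = -591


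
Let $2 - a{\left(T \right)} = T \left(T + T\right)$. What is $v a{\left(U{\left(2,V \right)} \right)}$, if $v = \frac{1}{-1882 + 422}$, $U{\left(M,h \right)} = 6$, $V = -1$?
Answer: $\frac{7}{146} \approx 0.047945$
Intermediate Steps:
$v = - \frac{1}{1460}$ ($v = \frac{1}{-1460} = - \frac{1}{1460} \approx -0.00068493$)
$a{\left(T \right)} = 2 - 2 T^{2}$ ($a{\left(T \right)} = 2 - T \left(T + T\right) = 2 - T 2 T = 2 - 2 T^{2}$)
$v a{\left(U{\left(2,V \right)} \right)} = - \frac{2 - 2 \cdot 6^{2}}{1460} = - \frac{2 - 72}{1460} = \left(- \frac{1}{1460}\right) \left(-70\right) = \frac{7}{146}$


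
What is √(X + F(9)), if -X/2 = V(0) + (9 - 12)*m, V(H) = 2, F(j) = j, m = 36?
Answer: √221 ≈ 14.866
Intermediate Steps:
X = 212 (X = -2*(2 + (9 - 12)*36) = -2*(2 - 3*36) = -2*(2 - 108) = -2*(-106) = 212)
√(X + F(9)) = √(212 + 9) = √221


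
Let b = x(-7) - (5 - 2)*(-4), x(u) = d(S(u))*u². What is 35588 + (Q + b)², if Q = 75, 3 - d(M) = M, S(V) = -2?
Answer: 145812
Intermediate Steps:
d(M) = 3 - M
x(u) = 5*u² (x(u) = (3 - 1*(-2))*u² = (3 + 2)*u² = 5*u²)
b = 257 (b = 5*(-7)² - (5 - 2)*(-4) = 5*49 - 3*(-4) = 245 - 1*(-12) = 245 + 12 = 257)
35588 + (Q + b)² = 35588 + (75 + 257)² = 35588 + 332² = 35588 + 110224 = 145812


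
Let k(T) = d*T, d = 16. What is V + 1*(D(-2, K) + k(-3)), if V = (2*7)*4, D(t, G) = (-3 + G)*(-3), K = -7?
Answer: 38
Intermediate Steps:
D(t, G) = 9 - 3*G
V = 56 (V = 14*4 = 56)
k(T) = 16*T
V + 1*(D(-2, K) + k(-3)) = 56 + 1*((9 - 3*(-7)) + 16*(-3)) = 56 + 1*((9 + 21) - 48) = 56 + 1*(30 - 48) = 56 + 1*(-18) = 56 - 18 = 38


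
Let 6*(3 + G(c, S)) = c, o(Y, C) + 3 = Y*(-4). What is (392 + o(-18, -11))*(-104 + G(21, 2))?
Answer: -95427/2 ≈ -47714.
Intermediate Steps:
o(Y, C) = -3 - 4*Y (o(Y, C) = -3 + Y*(-4) = -3 - 4*Y)
G(c, S) = -3 + c/6
(392 + o(-18, -11))*(-104 + G(21, 2)) = (392 + (-3 - 4*(-18)))*(-104 + (-3 + (⅙)*21)) = (392 + (-3 + 72))*(-104 + (-3 + 7/2)) = (392 + 69)*(-104 + ½) = 461*(-207/2) = -95427/2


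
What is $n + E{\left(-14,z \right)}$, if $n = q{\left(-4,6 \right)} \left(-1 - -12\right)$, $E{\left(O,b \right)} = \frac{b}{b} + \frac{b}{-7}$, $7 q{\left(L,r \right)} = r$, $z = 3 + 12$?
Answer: $\frac{58}{7} \approx 8.2857$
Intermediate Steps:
$z = 15$
$q{\left(L,r \right)} = \frac{r}{7}$
$E{\left(O,b \right)} = 1 - \frac{b}{7}$ ($E{\left(O,b \right)} = 1 + b \left(- \frac{1}{7}\right) = 1 - \frac{b}{7}$)
$n = \frac{66}{7}$ ($n = \frac{1}{7} \cdot 6 \left(-1 - -12\right) = \frac{6 \left(-1 + 12\right)}{7} = \frac{6}{7} \cdot 11 = \frac{66}{7} \approx 9.4286$)
$n + E{\left(-14,z \right)} = \frac{66}{7} + \left(1 - \frac{15}{7}\right) = \frac{66}{7} - \frac{8}{7} = \frac{58}{7}$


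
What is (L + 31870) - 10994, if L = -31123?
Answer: -10247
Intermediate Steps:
(L + 31870) - 10994 = (-31123 + 31870) - 10994 = 747 - 10994 = -10247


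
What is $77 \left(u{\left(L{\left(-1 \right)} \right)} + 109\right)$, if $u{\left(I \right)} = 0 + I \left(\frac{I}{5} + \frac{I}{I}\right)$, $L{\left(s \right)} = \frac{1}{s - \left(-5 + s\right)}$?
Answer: $\frac{1051127}{125} \approx 8409.0$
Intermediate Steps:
$L{\left(s \right)} = \frac{1}{5}$
$u{\left(I \right)} = I \left(1 + \frac{I}{5}\right)$ ($u{\left(I \right)} = 0 + I \left(I \frac{1}{5} + 1\right) = 0 + I \left(\frac{I}{5} + 1\right) = 0 + I \left(1 + \frac{I}{5}\right) = I \left(1 + \frac{I}{5}\right)$)
$77 \left(u{\left(L{\left(-1 \right)} \right)} + 109\right) = 77 \left(\frac{1}{5} \cdot \frac{1}{5} \left(5 + \frac{1}{5}\right) + 109\right) = 77 \left(\frac{1}{5} \cdot \frac{1}{5} \cdot \frac{26}{5} + 109\right) = 77 \left(\frac{26}{125} + 109\right) = 77 \cdot \frac{13651}{125} = \frac{1051127}{125}$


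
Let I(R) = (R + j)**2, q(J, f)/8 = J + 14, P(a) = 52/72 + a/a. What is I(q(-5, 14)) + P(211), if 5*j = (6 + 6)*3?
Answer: 2823463/450 ≈ 6274.4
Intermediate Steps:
P(a) = 31/18 (P(a) = 52*(1/72) + 1 = 13/18 + 1 = 31/18)
q(J, f) = 112 + 8*J (q(J, f) = 8*(J + 14) = 8*(14 + J) = 112 + 8*J)
j = 36/5 (j = ((6 + 6)*3)/5 = (12*3)/5 = (1/5)*36 = 36/5 ≈ 7.2000)
I(R) = (36/5 + R)**2 (I(R) = (R + 36/5)**2 = (36/5 + R)**2)
I(q(-5, 14)) + P(211) = (36 + 5*(112 + 8*(-5)))**2/25 + 31/18 = (36 + 5*(112 - 40))**2/25 + 31/18 = (36 + 5*72)**2/25 + 31/18 = (36 + 360)**2/25 + 31/18 = (1/25)*396**2 + 31/18 = (1/25)*156816 + 31/18 = 156816/25 + 31/18 = 2823463/450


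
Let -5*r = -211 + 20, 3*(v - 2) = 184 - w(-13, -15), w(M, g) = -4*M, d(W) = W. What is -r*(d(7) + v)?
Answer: -10123/5 ≈ -2024.6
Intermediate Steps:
v = 46 (v = 2 + (184 - (-4)*(-13))/3 = 2 + (184 - 1*52)/3 = 2 + (184 - 52)/3 = 2 + (⅓)*132 = 2 + 44 = 46)
r = 191/5 (r = -(-211 + 20)/5 = -⅕*(-191) = 191/5 ≈ 38.200)
-r*(d(7) + v) = -191*(7 + 46)/5 = -191*53/5 = -1*10123/5 = -10123/5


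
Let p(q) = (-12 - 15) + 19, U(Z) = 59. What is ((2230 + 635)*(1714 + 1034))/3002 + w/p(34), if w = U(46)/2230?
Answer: 70227249841/26777840 ≈ 2622.6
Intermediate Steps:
p(q) = -8 (p(q) = -27 + 19 = -8)
w = 59/2230 ≈ 0.026457
((2230 + 635)*(1714 + 1034))/3002 + w/p(34) = ((2230 + 635)*(1714 + 1034))/3002 + (59/2230)/(-8) = (2865*2748)*(1/3002) + (59/2230)*(-⅛) = 7873020*(1/3002) - 59/17840 = 3936510/1501 - 59/17840 = 70227249841/26777840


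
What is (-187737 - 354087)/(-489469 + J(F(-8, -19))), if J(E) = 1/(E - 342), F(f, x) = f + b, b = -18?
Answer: 66463744/60041531 ≈ 1.1070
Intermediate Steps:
F(f, x) = -18 + f (F(f, x) = f - 18 = -18 + f)
J(E) = 1/(-342 + E)
(-187737 - 354087)/(-489469 + J(F(-8, -19))) = (-187737 - 354087)/(-489469 + 1/(-342 + (-18 - 8))) = -541824/(-489469 + 1/(-342 - 26)) = -541824/(-489469 + 1/(-368)) = -541824/(-489469 - 1/368) = -541824/(-180124593/368) = -541824*(-368/180124593) = 66463744/60041531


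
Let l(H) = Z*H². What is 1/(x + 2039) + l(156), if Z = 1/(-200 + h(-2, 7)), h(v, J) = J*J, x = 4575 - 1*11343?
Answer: -115085095/714079 ≈ -161.17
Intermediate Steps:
x = -6768 (x = 4575 - 11343 = -6768)
h(v, J) = J²
Z = -1/151 (Z = 1/(-200 + 7²) = 1/(-200 + 49) = 1/(-151) = -1/151 ≈ -0.0066225)
l(H) = -H²/151
1/(x + 2039) + l(156) = 1/(-6768 + 2039) - 1/151*156² = 1/(-4729) - 1/151*24336 = -1/4729 - 24336/151 = -115085095/714079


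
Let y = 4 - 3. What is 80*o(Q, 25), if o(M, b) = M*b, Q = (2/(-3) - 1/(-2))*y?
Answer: -1000/3 ≈ -333.33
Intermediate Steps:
y = 1
Q = -1/6 (Q = (2/(-3) - 1/(-2))*1 = (2*(-1/3) - 1*(-1/2))*1 = (-2/3 + 1/2)*1 = -1/6*1 = -1/6 ≈ -0.16667)
80*o(Q, 25) = 80*(-1/6*25) = 80*(-25/6) = -1000/3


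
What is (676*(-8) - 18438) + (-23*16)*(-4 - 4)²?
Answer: -47398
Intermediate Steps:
(676*(-8) - 18438) + (-23*16)*(-4 - 4)² = (-5408 - 18438) - 368*(-8)² = -23846 - 368*64 = -23846 - 23552 = -47398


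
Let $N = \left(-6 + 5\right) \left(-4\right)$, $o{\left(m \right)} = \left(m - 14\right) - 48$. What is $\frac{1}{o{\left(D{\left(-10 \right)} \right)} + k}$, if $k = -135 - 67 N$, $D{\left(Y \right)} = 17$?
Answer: $- \frac{1}{448} \approx -0.0022321$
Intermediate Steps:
$o{\left(m \right)} = -62 + m$ ($o{\left(m \right)} = \left(-14 + m\right) - 48 = -62 + m$)
$N = 4$ ($N = \left(-1\right) \left(-4\right) = 4$)
$k = -403$ ($k = -135 - 268 = -403$)
$\frac{1}{o{\left(D{\left(-10 \right)} \right)} + k} = \frac{1}{\left(-62 + 17\right) - 403} = \frac{1}{-45 - 403} = \frac{1}{-448} = - \frac{1}{448}$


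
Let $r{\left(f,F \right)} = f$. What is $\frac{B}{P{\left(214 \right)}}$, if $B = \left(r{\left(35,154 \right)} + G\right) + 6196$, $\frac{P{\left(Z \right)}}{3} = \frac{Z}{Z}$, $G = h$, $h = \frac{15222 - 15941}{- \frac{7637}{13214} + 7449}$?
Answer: $\frac{613267009853}{295270347} \approx 2077.0$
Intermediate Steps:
$h = - \frac{9500866}{98423449}$ ($h = - \frac{719}{\left(-7637\right) \frac{1}{13214} + 7449} = - \frac{719}{- \frac{7637}{13214} + 7449} = - \frac{719}{\frac{98423449}{13214}} = \left(-719\right) \frac{13214}{98423449} = - \frac{9500866}{98423449} \approx -0.096531$)
$G = - \frac{9500866}{98423449} \approx -0.096531$
$P{\left(Z \right)} = 3$ ($P{\left(Z \right)} = 3 \frac{Z}{Z} = 3 \cdot 1 = 3$)
$B = \frac{613267009853}{98423449}$ ($B = \left(35 - \frac{9500866}{98423449}\right) + 6196 = \frac{3435319849}{98423449} + 6196 = \frac{613267009853}{98423449} \approx 6230.9$)
$\frac{B}{P{\left(214 \right)}} = \frac{613267009853}{98423449 \cdot 3} = \frac{613267009853}{98423449} \cdot \frac{1}{3} = \frac{613267009853}{295270347}$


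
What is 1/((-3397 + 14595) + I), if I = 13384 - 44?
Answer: 1/24538 ≈ 4.0753e-5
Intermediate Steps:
I = 13340
1/((-3397 + 14595) + I) = 1/((-3397 + 14595) + 13340) = 1/(11198 + 13340) = 1/24538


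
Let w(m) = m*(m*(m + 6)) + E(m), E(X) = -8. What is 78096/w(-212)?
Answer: -9762/1157309 ≈ -0.0084351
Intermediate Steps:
w(m) = -8 + m²*(6 + m) (w(m) = m*(m*(m + 6)) - 8 = m*(m*(6 + m)) - 8 = m²*(6 + m) - 8 = -8 + m²*(6 + m))
78096/w(-212) = 78096/(-8 + (-212)³ + 6*(-212)²) = 78096/(-8 - 9528128 + 6*44944) = 78096/(-8 - 9528128 + 269664) = 78096/(-9258472) = 78096*(-1/9258472) = -9762/1157309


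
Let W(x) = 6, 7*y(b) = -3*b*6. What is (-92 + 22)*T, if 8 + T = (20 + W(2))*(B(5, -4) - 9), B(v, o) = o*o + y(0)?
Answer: -12180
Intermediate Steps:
y(b) = -18*b/7 (y(b) = (-3*b*6)/7 = (-18*b)/7 = -18*b/7)
B(v, o) = o² (B(v, o) = o*o - 18/7*0 = o² + 0 = o²)
T = 174 (T = -8 + (20 + 6)*((-4)² - 9) = -8 + 26*(16 - 9) = -8 + 26*7 = -8 + 182 = 174)
(-92 + 22)*T = (-92 + 22)*174 = -70*174 = -12180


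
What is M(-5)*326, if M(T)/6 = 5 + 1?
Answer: 11736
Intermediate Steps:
M(T) = 36 (M(T) = 6*(5 + 1) = 6*6 = 36)
M(-5)*326 = 36*326 = 11736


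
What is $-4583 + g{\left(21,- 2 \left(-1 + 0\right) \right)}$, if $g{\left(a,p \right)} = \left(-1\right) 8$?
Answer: $-4591$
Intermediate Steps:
$g{\left(a,p \right)} = -8$
$-4583 + g{\left(21,- 2 \left(-1 + 0\right) \right)} = -4583 - 8 = -4591$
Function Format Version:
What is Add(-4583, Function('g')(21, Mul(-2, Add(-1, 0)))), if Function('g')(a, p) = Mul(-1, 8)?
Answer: -4591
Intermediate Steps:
Function('g')(a, p) = -8
Add(-4583, Function('g')(21, Mul(-2, Add(-1, 0)))) = Add(-4583, -8) = -4591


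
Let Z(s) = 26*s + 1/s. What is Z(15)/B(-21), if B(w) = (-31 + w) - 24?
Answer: -5851/1140 ≈ -5.1325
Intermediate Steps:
Z(s) = 1/s + 26*s
B(w) = -55 + w
Z(15)/B(-21) = (1/15 + 26*15)/(-55 - 21) = (1/15 + 390)/(-76) = (5851/15)*(-1/76) = -5851/1140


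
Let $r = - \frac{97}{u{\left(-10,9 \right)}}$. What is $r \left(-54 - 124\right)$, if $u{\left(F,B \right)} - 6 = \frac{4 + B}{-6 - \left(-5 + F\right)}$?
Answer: $\frac{155394}{67} \approx 2319.3$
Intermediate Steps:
$u{\left(F,B \right)} = 6 + \frac{4 + B}{-1 - F}$ ($u{\left(F,B \right)} = 6 + \frac{4 + B}{-6 - \left(-5 + F\right)} = 6 + \frac{4 + B}{-1 - F}$)
$r = - \frac{873}{67}$ ($r = - \frac{97}{\frac{1}{1 - 10} \left(2 - 9 + 6 \left(-10\right)\right)} = - \frac{97}{\frac{1}{-9} \left(2 - 9 - 60\right)} = - \frac{97}{\left(- \frac{1}{9}\right) \left(-67\right)} = - \frac{97}{\frac{67}{9}} = \left(-97\right) \frac{9}{67} = - \frac{873}{67} \approx -13.03$)
$r \left(-54 - 124\right) = - \frac{873 \left(-54 - 124\right)}{67} = \left(- \frac{873}{67}\right) \left(-178\right) = \frac{155394}{67}$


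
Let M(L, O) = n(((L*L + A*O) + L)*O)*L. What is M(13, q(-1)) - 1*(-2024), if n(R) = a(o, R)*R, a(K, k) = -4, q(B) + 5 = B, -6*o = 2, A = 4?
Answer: 51320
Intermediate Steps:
o = -⅓ (o = -⅙*2 = -⅓ ≈ -0.33333)
q(B) = -5 + B
n(R) = -4*R
M(L, O) = -4*L*O*(L + L² + 4*O) (M(L, O) = (-4*((L*L + 4*O) + L)*O)*L = (-4*((L² + 4*O) + L)*O)*L = (-4*(L + L² + 4*O)*O)*L = (-4*O*(L + L² + 4*O))*L = -4*L*O*(L + L² + 4*O))
M(13, q(-1)) - 1*(-2024) = -4*13*(-5 - 1)*(13 + 13² + 4*(-5 - 1)) - 1*(-2024) = -4*13*(-6)*(13 + 169 + 4*(-6)) + 2024 = -4*13*(-6)*(13 + 169 - 24) + 2024 = -4*13*(-6)*158 + 2024 = 49296 + 2024 = 51320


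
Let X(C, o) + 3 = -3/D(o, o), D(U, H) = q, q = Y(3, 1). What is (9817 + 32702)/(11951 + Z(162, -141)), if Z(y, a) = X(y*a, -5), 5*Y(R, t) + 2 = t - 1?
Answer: 85038/23911 ≈ 3.5564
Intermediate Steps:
Y(R, t) = -3/5 + t/5 (Y(R, t) = -2/5 + (t - 1)/5 = -2/5 + (-1 + t)/5 = -2/5 + (-1/5 + t/5) = -3/5 + t/5)
q = -2/5 (q = -3/5 + (1/5)*1 = -3/5 + 1/5 = -2/5 ≈ -0.40000)
D(U, H) = -2/5
X(C, o) = 9/2 (X(C, o) = -3 - 3/(-2/5) = -3 - 3*(-5/2) = -3 + 15/2 = 9/2)
Z(y, a) = 9/2
(9817 + 32702)/(11951 + Z(162, -141)) = (9817 + 32702)/(11951 + 9/2) = 42519/(23911/2) = 42519*(2/23911) = 85038/23911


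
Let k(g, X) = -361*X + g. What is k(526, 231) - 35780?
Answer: -118645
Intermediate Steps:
k(g, X) = g - 361*X
k(526, 231) - 35780 = (526 - 361*231) - 35780 = (526 - 83391) - 35780 = -82865 - 35780 = -118645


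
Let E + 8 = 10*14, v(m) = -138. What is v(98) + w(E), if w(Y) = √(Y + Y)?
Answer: -138 + 2*√66 ≈ -121.75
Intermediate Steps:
E = 132 (E = -8 + 10*14 = -8 + 140 = 132)
w(Y) = √2*√Y (w(Y) = √(2*Y) = √2*√Y)
v(98) + w(E) = -138 + √2*√132 = -138 + √2*(2*√33) = -138 + 2*√66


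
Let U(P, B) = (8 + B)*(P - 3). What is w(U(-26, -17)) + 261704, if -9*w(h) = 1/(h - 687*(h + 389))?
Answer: 1051160548105/4016601 ≈ 2.6170e+5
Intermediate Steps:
U(P, B) = (-3 + P)*(8 + B) (U(P, B) = (8 + B)*(-3 + P) = (-3 + P)*(8 + B))
w(h) = -1/(9*(-267243 - 686*h)) (w(h) = -1/(9*(h - 687*(h + 389))) = -1/(9*(h - 687*(389 + h))) = -1/(9*(h + (-267243 - 687*h))) = -1/(9*(-267243 - 686*h)))
w(U(-26, -17)) + 261704 = 1/(9*(267243 + 686*(-24 - 3*(-17) + 8*(-26) - 17*(-26)))) + 261704 = 1/(9*(267243 + 686*(-24 + 51 - 208 + 442))) + 261704 = 1/(9*(267243 + 686*261)) + 261704 = 1/(9*(267243 + 179046)) + 261704 = (⅑)/446289 + 261704 = (⅑)*(1/446289) + 261704 = 1/4016601 + 261704 = 1051160548105/4016601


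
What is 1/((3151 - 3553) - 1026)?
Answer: -1/1428 ≈ -0.00070028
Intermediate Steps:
1/((3151 - 3553) - 1026) = 1/(-402 - 1026) = 1/(-1428) = -1/1428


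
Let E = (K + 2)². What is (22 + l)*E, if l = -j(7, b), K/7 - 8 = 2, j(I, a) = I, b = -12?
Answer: 77760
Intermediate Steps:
K = 70 (K = 56 + 7*2 = 56 + 14 = 70)
E = 5184 (E = (70 + 2)² = 72² = 5184)
l = -7 (l = -1*7 = -7)
(22 + l)*E = (22 - 7)*5184 = 15*5184 = 77760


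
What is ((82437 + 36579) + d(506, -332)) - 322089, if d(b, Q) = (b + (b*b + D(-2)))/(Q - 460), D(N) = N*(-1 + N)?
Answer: -13424197/66 ≈ -2.0340e+5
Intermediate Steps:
d(b, Q) = (6 + b + b²)/(-460 + Q) (d(b, Q) = (b + (b*b - 2*(-1 - 2)))/(Q - 460) = (b + (b² - 2*(-3)))/(-460 + Q) = (b + (b² + 6))/(-460 + Q) = (b + (6 + b²))/(-460 + Q) = (6 + b + b²)/(-460 + Q))
((82437 + 36579) + d(506, -332)) - 322089 = ((82437 + 36579) + (6 + 506 + 506²)/(-460 - 332)) - 322089 = (119016 + (6 + 506 + 256036)/(-792)) - 322089 = (119016 - 1/792*256548) - 322089 = (119016 - 21379/66) - 322089 = 7833677/66 - 322089 = -13424197/66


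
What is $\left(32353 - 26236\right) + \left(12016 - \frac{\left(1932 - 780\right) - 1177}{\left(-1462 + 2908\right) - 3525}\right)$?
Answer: $\frac{37698482}{2079} \approx 18133.0$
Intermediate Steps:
$\left(32353 - 26236\right) + \left(12016 - \frac{\left(1932 - 780\right) - 1177}{\left(-1462 + 2908\right) - 3525}\right) = 6117 + \left(12016 - \frac{1152 - 1177}{1446 - 3525}\right) = 6117 + \left(12016 - - \frac{25}{-2079}\right) = 6117 + \left(12016 - \left(-25\right) \left(- \frac{1}{2079}\right)\right) = 6117 + \left(12016 - \frac{25}{2079}\right) = 6117 + \frac{24981239}{2079} = \frac{37698482}{2079}$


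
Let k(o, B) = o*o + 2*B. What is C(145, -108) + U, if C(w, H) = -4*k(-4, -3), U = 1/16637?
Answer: -665479/16637 ≈ -40.000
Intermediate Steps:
k(o, B) = o² + 2*B
U = 1/16637 ≈ 6.0107e-5
C(w, H) = -40 (C(w, H) = -4*((-4)² + 2*(-3)) = -4*(16 - 6) = -4*10 = -40)
C(145, -108) + U = -40 + 1/16637 = -665479/16637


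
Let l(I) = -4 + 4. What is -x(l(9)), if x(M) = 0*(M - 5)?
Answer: 0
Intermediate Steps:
l(I) = 0
x(M) = 0 (x(M) = 0*(-5 + M) = 0)
-x(l(9)) = -1*0 = 0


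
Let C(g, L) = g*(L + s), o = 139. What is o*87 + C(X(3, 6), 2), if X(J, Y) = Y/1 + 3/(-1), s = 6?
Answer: 12117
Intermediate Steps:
X(J, Y) = -3 + Y (X(J, Y) = Y*1 + 3*(-1) = Y - 3 = -3 + Y)
C(g, L) = g*(6 + L) (C(g, L) = g*(L + 6) = g*(6 + L))
o*87 + C(X(3, 6), 2) = 139*87 + (-3 + 6)*(6 + 2) = 12093 + 3*8 = 12093 + 24 = 12117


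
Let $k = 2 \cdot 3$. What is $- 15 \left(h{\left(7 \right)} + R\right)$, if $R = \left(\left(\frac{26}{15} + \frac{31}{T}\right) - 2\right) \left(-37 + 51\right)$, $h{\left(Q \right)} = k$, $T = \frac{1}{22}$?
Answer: $-143254$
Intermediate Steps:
$T = \frac{1}{22} \approx 0.045455$
$k = 6$
$h{\left(Q \right)} = 6$
$R = \frac{143164}{15}$ ($R = \left(\left(\frac{26}{15} + 31 \frac{1}{\frac{1}{22}}\right) - 2\right) \left(-37 + 51\right) = \left(\left(26 \cdot \frac{1}{15} + 31 \cdot 22\right) - 2\right) 14 = \left(\left(\frac{26}{15} + 682\right) - 2\right) 14 = \left(\frac{10256}{15} - 2\right) 14 = \frac{10226}{15} \cdot 14 = \frac{143164}{15} \approx 9544.3$)
$- 15 \left(h{\left(7 \right)} + R\right) = - 15 \left(6 + \frac{143164}{15}\right) = \left(-15\right) \frac{143254}{15} = -143254$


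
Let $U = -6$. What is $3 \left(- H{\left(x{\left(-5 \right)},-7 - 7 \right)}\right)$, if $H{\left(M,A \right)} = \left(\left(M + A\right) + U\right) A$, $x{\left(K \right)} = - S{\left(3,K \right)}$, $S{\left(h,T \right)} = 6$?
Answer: $-1092$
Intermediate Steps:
$x{\left(K \right)} = -6$ ($x{\left(K \right)} = \left(-1\right) 6 = -6$)
$H{\left(M,A \right)} = A \left(-6 + A + M\right)$ ($H{\left(M,A \right)} = \left(\left(M + A\right) - 6\right) A = \left(\left(A + M\right) - 6\right) A = \left(-6 + A + M\right) A = A \left(-6 + A + M\right)$)
$3 \left(- H{\left(x{\left(-5 \right)},-7 - 7 \right)}\right) = 3 \left(- \left(-7 - 7\right) \left(-6 - 14 - 6\right)\right) = 3 \left(- \left(-14\right) \left(-6 - 14 - 6\right)\right) = 3 \left(- \left(-14\right) \left(-26\right)\right) = 3 \left(\left(-1\right) 364\right) = 3 \left(-364\right) = -1092$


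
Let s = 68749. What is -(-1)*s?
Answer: 68749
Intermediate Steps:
-(-1)*s = -(-1)*68749 = -1*(-68749) = 68749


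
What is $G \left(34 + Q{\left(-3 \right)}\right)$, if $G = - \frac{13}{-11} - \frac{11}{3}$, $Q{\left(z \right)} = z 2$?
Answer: $- \frac{2296}{33} \approx -69.576$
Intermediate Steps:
$Q{\left(z \right)} = 2 z$
$G = - \frac{82}{33}$ ($G = \left(-13\right) \left(- \frac{1}{11}\right) - \frac{11}{3} = \frac{13}{11} - \frac{11}{3} = - \frac{82}{33} \approx -2.4848$)
$G \left(34 + Q{\left(-3 \right)}\right) = - \frac{82 \left(34 + 2 \left(-3\right)\right)}{33} = - \frac{82 \left(34 - 6\right)}{33} = \left(- \frac{82}{33}\right) 28 = - \frac{2296}{33}$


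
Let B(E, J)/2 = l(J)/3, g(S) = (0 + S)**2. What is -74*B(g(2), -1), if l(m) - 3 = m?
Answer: -296/3 ≈ -98.667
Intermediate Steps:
l(m) = 3 + m
g(S) = S**2
B(E, J) = 2 + 2*J/3 (B(E, J) = 2*((3 + J)/3) = 2*((3 + J)*(1/3)) = 2*(1 + J/3) = 2 + 2*J/3)
-74*B(g(2), -1) = -74*(2 + (2/3)*(-1)) = -74*(2 - 2/3) = -74*4/3 = -296/3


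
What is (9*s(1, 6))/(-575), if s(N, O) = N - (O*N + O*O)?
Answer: 369/575 ≈ 0.64174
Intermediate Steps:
s(N, O) = N - O² - N*O (s(N, O) = N - (N*O + O²) = N - (O² + N*O) = N + (-O² - N*O) = N - O² - N*O)
(9*s(1, 6))/(-575) = (9*(1 - 1*6² - 1*1*6))/(-575) = (9*(1 - 1*36 - 6))*(-1/575) = (9*(1 - 36 - 6))*(-1/575) = (9*(-41))*(-1/575) = -369*(-1/575) = 369/575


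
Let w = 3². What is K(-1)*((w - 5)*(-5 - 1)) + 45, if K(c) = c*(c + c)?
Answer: -3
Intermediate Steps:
w = 9
K(c) = 2*c² (K(c) = c*(2*c) = 2*c²)
K(-1)*((w - 5)*(-5 - 1)) + 45 = (2*(-1)²)*((9 - 5)*(-5 - 1)) + 45 = (2*1)*(4*(-6)) + 45 = 2*(-24) + 45 = -48 + 45 = -3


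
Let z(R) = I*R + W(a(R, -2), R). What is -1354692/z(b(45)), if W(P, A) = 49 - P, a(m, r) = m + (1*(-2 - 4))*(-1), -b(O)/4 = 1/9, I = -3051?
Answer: -12192228/12595 ≈ -968.02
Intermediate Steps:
b(O) = -4/9
a(m, r) = 6 + m (a(m, r) = m + (1*(-6))*(-1) = m - 6*(-1) = m + 6 = 6 + m)
z(R) = 43 - 3052*R (z(R) = -3051*R + (49 - (6 + R)) = -3051*R + (49 + (-6 - R)) = -3051*R + (43 - R) = 43 - 3052*R)
-1354692/z(b(45)) = -1354692/(43 - 3052*(-4/9)) = -1354692/(43 + 12208/9) = -1354692/12595/9 = -1354692*9/12595 = -12192228/12595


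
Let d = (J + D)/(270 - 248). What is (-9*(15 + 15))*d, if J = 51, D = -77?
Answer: 3510/11 ≈ 319.09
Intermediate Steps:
d = -13/11 (d = (51 - 77)/(270 - 248) = -26/22 = -26*1/22 = -13/11 ≈ -1.1818)
(-9*(15 + 15))*d = -9*(15 + 15)*(-13/11) = -9*30*(-13/11) = -270*(-13/11) = 3510/11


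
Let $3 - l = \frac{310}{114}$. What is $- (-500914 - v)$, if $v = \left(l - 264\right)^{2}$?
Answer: $\frac{1853430610}{3249} \approx 5.7046 \cdot 10^{5}$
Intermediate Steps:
$l = \frac{16}{57}$ ($l = 3 - \frac{310}{114} = 3 - 310 \cdot \frac{1}{114} = 3 - \frac{155}{57} = \frac{16}{57} \approx 0.2807$)
$v = \frac{225961024}{3249}$ ($v = \left(\frac{16}{57} - 264\right)^{2} = \left(- \frac{15032}{57}\right)^{2} = \frac{225961024}{3249} \approx 69548.0$)
$- (-500914 - v) = - (-500914 - \frac{225961024}{3249}) = \left(-1\right) \left(- \frac{1853430610}{3249}\right) = \frac{1853430610}{3249}$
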